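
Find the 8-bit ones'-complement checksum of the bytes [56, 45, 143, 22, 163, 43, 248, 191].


Sum = 911 mod 256 = 143
Complement = 112

112


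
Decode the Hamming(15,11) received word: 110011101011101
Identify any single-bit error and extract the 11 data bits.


Syndrome = 11: error at position 11

Data: 01111001101 (corrected bit 11)


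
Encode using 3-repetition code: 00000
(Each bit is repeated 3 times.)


Each bit -> 3 copies

000000000000000


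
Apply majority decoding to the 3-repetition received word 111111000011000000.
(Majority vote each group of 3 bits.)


Groups: 111, 111, 000, 011, 000, 000
Majority votes: 110100

110100


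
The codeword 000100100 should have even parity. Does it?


Number of 1s: 2

Yes, parity is correct (2 ones)


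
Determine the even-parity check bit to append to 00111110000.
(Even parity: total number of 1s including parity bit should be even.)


Number of 1s in data: 5
Parity bit: 1

1


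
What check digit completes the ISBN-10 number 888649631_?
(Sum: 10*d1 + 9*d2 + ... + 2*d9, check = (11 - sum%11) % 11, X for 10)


Weighted sum: 362
362 mod 11 = 10

Check digit: 1


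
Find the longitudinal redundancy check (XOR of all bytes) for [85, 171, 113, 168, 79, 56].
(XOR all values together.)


XOR chain: 85 ^ 171 ^ 113 ^ 168 ^ 79 ^ 56 = 80

80


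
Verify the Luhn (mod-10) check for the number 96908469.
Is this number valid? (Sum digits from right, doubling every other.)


Luhn sum = 47
47 mod 10 = 7

Invalid (Luhn sum mod 10 = 7)


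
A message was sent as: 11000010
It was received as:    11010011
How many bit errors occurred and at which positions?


XOR: 00010001

2 error(s) at position(s): 3, 7


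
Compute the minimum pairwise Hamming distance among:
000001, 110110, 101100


Comparing all pairs, minimum distance: 3
Can detect 2 errors, correct 1 errors

3


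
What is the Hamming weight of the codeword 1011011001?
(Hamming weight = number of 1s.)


Counting 1s in 1011011001

6


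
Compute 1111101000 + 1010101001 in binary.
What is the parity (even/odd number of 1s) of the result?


1111101000 = 1000
1010101001 = 681
Sum = 1681 = 11010010001
1s count = 5

odd parity (5 ones in 11010010001)


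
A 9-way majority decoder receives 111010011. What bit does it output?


Ones: 6 out of 9
Threshold: 5

1 (6/9 voted 1)


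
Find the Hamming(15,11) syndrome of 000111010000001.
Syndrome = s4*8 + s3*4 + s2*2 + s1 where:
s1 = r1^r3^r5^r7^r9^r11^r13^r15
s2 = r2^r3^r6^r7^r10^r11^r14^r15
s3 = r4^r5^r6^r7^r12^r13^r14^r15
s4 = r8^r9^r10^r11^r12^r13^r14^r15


s1=0, s2=0, s3=0, s4=0

Syndrome = 0 (no error)


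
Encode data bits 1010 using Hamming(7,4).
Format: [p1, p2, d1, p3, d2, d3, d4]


Parity bits: p1=1, p2=0, p3=1

1011010


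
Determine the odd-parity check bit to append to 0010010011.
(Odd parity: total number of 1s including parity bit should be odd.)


Number of 1s in data: 4
Parity bit: 1

1


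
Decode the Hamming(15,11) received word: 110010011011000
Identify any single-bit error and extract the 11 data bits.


Syndrome = 0: no error detected

Data: 01001011000 (no errors)


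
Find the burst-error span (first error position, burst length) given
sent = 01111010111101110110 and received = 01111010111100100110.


XOR: 00000000000001010000

Burst at position 13, length 3


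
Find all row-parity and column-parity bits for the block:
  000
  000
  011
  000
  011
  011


Row parities: 000000
Column parities: 011

Row P: 000000, Col P: 011, Corner: 0


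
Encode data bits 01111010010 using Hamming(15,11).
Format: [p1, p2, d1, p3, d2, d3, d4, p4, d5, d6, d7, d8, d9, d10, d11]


Parity bits: p1=0, p2=0, p3=0, p4=1

000011111010010


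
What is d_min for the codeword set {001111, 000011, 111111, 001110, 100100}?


Comparing all pairs, minimum distance: 1
Can detect 0 errors, correct 0 errors

1


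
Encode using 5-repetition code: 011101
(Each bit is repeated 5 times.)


Each bit -> 5 copies

000001111111111111110000011111


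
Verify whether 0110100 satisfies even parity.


Number of 1s: 3

No, parity error (3 ones)


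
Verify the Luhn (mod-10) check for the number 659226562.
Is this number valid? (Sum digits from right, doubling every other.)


Luhn sum = 35
35 mod 10 = 5

Invalid (Luhn sum mod 10 = 5)


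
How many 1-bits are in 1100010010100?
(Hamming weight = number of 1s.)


Counting 1s in 1100010010100

5


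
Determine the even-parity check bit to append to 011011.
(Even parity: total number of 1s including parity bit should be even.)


Number of 1s in data: 4
Parity bit: 0

0


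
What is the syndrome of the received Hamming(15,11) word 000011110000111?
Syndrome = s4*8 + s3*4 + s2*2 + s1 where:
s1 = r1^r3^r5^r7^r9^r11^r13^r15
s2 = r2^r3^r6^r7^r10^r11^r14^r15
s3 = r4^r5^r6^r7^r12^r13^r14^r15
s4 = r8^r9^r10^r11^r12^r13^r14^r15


s1=0, s2=0, s3=0, s4=0

Syndrome = 0 (no error)


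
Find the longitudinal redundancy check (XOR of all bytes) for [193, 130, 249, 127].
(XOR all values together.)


XOR chain: 193 ^ 130 ^ 249 ^ 127 = 197

197


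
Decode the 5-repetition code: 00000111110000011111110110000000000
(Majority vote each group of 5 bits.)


Groups: 00000, 11111, 00000, 11111, 11011, 00000, 00000
Majority votes: 0101100

0101100


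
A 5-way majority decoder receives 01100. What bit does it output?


Ones: 2 out of 5
Threshold: 3

0 (2/5 voted 1)


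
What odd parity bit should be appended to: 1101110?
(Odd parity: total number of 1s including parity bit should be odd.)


Number of 1s in data: 5
Parity bit: 0

0


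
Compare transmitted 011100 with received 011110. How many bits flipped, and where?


XOR: 000010

1 error(s) at position(s): 4


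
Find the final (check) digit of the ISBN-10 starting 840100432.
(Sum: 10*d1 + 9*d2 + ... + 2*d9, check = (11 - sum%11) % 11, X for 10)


Weighted sum: 152
152 mod 11 = 9

Check digit: 2


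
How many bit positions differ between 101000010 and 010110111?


XOR: 111110101
Count of 1s: 7

7


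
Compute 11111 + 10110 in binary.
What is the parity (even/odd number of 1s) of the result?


11111 = 31
10110 = 22
Sum = 53 = 110101
1s count = 4

even parity (4 ones in 110101)


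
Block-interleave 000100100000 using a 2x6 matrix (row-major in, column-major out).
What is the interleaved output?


Matrix:
  000100
  100000
Read columns: 010000100000

010000100000


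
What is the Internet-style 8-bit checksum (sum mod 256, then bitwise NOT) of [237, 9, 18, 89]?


Sum = 353 mod 256 = 97
Complement = 158

158


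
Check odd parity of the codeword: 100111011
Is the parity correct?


Number of 1s: 6

No, parity error (6 ones)


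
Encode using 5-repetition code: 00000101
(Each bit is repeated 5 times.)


Each bit -> 5 copies

0000000000000000000000000111110000011111


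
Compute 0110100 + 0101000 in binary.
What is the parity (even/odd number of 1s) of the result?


0110100 = 52
0101000 = 40
Sum = 92 = 1011100
1s count = 4

even parity (4 ones in 1011100)


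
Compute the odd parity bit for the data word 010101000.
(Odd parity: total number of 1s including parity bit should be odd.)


Number of 1s in data: 3
Parity bit: 0

0


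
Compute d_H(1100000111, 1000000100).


XOR: 0100000011
Count of 1s: 3

3


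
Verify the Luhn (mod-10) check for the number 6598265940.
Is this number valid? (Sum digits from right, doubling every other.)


Luhn sum = 53
53 mod 10 = 3

Invalid (Luhn sum mod 10 = 3)


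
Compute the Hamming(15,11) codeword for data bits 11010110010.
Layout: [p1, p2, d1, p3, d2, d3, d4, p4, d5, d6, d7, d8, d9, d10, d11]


Parity bits: p1=0, p2=1, p3=1, p4=1

011110110110010


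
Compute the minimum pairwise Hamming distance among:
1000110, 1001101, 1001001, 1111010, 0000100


Comparing all pairs, minimum distance: 1
Can detect 0 errors, correct 0 errors

1


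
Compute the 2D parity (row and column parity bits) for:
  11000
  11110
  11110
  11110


Row parities: 0000
Column parities: 00110

Row P: 0000, Col P: 00110, Corner: 0


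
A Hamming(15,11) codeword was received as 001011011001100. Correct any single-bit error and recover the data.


Syndrome = 0: no error detected

Data: 11101001100 (no errors)


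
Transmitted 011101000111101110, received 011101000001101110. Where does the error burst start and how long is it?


XOR: 000000000110000000

Burst at position 9, length 2


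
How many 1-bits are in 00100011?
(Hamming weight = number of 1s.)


Counting 1s in 00100011

3


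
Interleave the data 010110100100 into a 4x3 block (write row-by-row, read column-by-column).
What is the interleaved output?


Matrix:
  010
  110
  100
  100
Read columns: 011111000000

011111000000


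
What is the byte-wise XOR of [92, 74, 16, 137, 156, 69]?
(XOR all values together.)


XOR chain: 92 ^ 74 ^ 16 ^ 137 ^ 156 ^ 69 = 86

86


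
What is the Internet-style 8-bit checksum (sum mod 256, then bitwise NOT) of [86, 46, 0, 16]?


Sum = 148 mod 256 = 148
Complement = 107

107


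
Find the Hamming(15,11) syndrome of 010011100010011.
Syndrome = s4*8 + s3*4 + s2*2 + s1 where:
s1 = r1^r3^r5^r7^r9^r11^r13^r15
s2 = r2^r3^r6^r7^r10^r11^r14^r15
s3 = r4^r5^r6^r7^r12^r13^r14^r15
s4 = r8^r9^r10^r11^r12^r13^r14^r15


s1=0, s2=0, s3=1, s4=1

Syndrome = 12 (error at position 12)


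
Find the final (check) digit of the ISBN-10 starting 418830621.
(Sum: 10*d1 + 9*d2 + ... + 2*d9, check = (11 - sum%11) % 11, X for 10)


Weighted sum: 219
219 mod 11 = 10

Check digit: 1


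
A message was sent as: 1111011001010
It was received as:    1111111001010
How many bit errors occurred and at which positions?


XOR: 0000100000000

1 error(s) at position(s): 4


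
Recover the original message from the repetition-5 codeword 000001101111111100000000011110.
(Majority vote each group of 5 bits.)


Groups: 00000, 11011, 11111, 10000, 00000, 11110
Majority votes: 011001

011001


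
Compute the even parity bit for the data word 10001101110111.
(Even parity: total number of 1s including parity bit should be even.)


Number of 1s in data: 9
Parity bit: 1

1


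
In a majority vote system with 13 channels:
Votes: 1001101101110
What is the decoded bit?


Ones: 8 out of 13
Threshold: 7

1 (8/13 voted 1)


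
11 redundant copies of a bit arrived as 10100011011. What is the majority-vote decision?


Ones: 6 out of 11
Threshold: 6

1 (6/11 voted 1)


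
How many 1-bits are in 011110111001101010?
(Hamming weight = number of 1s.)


Counting 1s in 011110111001101010

11


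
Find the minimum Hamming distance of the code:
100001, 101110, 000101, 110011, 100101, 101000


Comparing all pairs, minimum distance: 1
Can detect 0 errors, correct 0 errors

1


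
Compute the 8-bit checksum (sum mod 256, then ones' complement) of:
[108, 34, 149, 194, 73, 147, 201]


Sum = 906 mod 256 = 138
Complement = 117

117


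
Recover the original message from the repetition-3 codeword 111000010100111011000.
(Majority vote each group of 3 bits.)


Groups: 111, 000, 010, 100, 111, 011, 000
Majority votes: 1000110

1000110


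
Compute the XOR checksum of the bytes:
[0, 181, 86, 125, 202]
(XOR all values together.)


XOR chain: 0 ^ 181 ^ 86 ^ 125 ^ 202 = 84

84


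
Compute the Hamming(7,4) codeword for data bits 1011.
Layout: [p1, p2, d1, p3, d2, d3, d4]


Parity bits: p1=0, p2=1, p3=0

0110011


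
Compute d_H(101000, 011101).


XOR: 110101
Count of 1s: 4

4


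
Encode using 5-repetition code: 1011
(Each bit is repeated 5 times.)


Each bit -> 5 copies

11111000001111111111


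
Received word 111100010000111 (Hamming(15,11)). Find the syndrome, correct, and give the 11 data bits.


Syndrome = 0: no error detected

Data: 10000000111 (no errors)


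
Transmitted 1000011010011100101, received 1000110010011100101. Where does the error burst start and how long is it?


XOR: 0000101000000000000

Burst at position 4, length 3


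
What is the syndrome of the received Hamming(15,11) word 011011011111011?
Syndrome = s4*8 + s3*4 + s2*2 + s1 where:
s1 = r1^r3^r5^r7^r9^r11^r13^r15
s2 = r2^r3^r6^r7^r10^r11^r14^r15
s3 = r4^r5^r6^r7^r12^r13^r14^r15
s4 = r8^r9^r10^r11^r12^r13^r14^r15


s1=1, s2=1, s3=1, s4=1

Syndrome = 15 (error at position 15)


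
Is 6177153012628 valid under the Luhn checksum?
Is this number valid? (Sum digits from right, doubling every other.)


Luhn sum = 48
48 mod 10 = 8

Invalid (Luhn sum mod 10 = 8)


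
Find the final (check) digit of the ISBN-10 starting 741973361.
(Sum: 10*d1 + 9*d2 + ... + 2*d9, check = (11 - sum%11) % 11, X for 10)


Weighted sum: 266
266 mod 11 = 2

Check digit: 9


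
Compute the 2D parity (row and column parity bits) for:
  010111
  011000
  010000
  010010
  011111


Row parities: 00101
Column parities: 010010

Row P: 00101, Col P: 010010, Corner: 0


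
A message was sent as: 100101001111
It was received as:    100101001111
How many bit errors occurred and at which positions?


XOR: 000000000000

0 errors (received matches sent)


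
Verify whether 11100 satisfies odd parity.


Number of 1s: 3

Yes, parity is correct (3 ones)


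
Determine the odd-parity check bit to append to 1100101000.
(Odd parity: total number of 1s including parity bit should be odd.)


Number of 1s in data: 4
Parity bit: 1

1


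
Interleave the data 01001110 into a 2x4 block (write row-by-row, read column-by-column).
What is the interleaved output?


Matrix:
  0100
  1110
Read columns: 01110100

01110100


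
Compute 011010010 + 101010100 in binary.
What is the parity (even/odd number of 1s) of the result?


011010010 = 210
101010100 = 340
Sum = 550 = 1000100110
1s count = 4

even parity (4 ones in 1000100110)


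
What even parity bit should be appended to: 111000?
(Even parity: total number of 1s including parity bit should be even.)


Number of 1s in data: 3
Parity bit: 1

1


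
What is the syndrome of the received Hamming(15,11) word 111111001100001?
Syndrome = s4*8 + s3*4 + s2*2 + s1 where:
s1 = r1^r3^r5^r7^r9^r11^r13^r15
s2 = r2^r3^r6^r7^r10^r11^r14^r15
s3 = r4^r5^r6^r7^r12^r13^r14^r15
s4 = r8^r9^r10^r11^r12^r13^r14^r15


s1=1, s2=1, s3=0, s4=1

Syndrome = 11 (error at position 11)


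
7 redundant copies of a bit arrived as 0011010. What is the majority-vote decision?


Ones: 3 out of 7
Threshold: 4

0 (3/7 voted 1)


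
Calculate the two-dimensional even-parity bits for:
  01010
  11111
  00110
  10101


Row parities: 0101
Column parities: 00110

Row P: 0101, Col P: 00110, Corner: 0


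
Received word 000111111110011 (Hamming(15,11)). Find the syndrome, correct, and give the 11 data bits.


Syndrome = 1: error at position 1

Data: 01111110011 (corrected bit 1)


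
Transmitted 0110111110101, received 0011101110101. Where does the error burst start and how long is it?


XOR: 0101010000000

Burst at position 1, length 5


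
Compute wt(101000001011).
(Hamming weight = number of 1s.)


Counting 1s in 101000001011

5


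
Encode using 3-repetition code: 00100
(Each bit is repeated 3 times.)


Each bit -> 3 copies

000000111000000


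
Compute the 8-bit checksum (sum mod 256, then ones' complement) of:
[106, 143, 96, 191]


Sum = 536 mod 256 = 24
Complement = 231

231


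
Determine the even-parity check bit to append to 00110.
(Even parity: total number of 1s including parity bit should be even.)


Number of 1s in data: 2
Parity bit: 0

0


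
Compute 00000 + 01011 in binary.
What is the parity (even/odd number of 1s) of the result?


00000 = 0
01011 = 11
Sum = 11 = 1011
1s count = 3

odd parity (3 ones in 1011)


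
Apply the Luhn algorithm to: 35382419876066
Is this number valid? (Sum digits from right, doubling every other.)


Luhn sum = 70
70 mod 10 = 0

Valid (Luhn sum mod 10 = 0)


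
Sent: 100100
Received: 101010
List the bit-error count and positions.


XOR: 001110

3 error(s) at position(s): 2, 3, 4


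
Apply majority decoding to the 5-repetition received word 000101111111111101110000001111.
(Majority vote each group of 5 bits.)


Groups: 00010, 11111, 11111, 10111, 00000, 01111
Majority votes: 011101

011101


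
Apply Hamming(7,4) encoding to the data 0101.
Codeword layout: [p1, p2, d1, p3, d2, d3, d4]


Parity bits: p1=0, p2=1, p3=0

0100101


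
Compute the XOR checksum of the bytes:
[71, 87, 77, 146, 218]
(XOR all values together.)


XOR chain: 71 ^ 87 ^ 77 ^ 146 ^ 218 = 21

21


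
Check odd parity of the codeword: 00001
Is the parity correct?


Number of 1s: 1

Yes, parity is correct (1 ones)


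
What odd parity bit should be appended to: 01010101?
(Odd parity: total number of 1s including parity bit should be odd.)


Number of 1s in data: 4
Parity bit: 1

1


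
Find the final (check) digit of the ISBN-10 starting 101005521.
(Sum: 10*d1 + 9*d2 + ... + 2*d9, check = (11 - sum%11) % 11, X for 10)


Weighted sum: 71
71 mod 11 = 5

Check digit: 6


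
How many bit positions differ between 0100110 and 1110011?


XOR: 1010101
Count of 1s: 4

4


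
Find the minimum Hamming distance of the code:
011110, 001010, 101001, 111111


Comparing all pairs, minimum distance: 2
Can detect 1 errors, correct 0 errors

2


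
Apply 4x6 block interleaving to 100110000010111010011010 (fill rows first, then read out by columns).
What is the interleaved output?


Matrix:
  100110
  000010
  111010
  011010
Read columns: 101000110011100011110000

101000110011100011110000


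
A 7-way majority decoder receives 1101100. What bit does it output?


Ones: 4 out of 7
Threshold: 4

1 (4/7 voted 1)


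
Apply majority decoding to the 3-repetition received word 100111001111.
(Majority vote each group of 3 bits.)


Groups: 100, 111, 001, 111
Majority votes: 0101

0101


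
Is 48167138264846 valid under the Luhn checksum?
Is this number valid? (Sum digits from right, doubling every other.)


Luhn sum = 84
84 mod 10 = 4

Invalid (Luhn sum mod 10 = 4)


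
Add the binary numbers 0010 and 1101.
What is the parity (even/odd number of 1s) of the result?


0010 = 2
1101 = 13
Sum = 15 = 1111
1s count = 4

even parity (4 ones in 1111)


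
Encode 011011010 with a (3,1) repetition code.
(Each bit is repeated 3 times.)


Each bit -> 3 copies

000111111000111111000111000


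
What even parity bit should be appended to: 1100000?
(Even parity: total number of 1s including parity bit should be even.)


Number of 1s in data: 2
Parity bit: 0

0


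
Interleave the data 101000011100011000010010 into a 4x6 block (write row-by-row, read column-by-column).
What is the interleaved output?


Matrix:
  101000
  011100
  011000
  010010
Read columns: 100001111110010000010000

100001111110010000010000


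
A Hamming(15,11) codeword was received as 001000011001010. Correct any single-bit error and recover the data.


Syndrome = 0: no error detected

Data: 10001001010 (no errors)


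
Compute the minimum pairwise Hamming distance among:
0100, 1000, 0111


Comparing all pairs, minimum distance: 2
Can detect 1 errors, correct 0 errors

2


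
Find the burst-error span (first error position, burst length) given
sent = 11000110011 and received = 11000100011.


XOR: 00000010000

Burst at position 6, length 1


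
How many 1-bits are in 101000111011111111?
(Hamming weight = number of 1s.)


Counting 1s in 101000111011111111

13


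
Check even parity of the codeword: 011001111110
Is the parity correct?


Number of 1s: 8

Yes, parity is correct (8 ones)


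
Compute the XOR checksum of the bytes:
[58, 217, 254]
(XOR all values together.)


XOR chain: 58 ^ 217 ^ 254 = 29

29


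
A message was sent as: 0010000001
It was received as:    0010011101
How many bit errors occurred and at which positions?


XOR: 0000011100

3 error(s) at position(s): 5, 6, 7


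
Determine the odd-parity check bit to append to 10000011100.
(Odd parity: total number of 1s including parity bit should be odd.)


Number of 1s in data: 4
Parity bit: 1

1


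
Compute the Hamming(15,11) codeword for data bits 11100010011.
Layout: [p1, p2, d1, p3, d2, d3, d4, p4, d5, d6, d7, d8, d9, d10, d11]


Parity bits: p1=0, p2=1, p3=0, p4=1

011011010010011


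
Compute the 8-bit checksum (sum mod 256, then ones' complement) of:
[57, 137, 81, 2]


Sum = 277 mod 256 = 21
Complement = 234

234


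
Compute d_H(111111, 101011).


XOR: 010100
Count of 1s: 2

2


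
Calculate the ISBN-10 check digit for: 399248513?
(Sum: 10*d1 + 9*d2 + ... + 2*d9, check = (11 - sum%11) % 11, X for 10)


Weighted sum: 290
290 mod 11 = 4

Check digit: 7


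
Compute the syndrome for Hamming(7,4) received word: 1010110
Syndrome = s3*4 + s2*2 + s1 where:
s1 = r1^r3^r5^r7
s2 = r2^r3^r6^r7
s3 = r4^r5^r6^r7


s1=1, s2=0, s3=0

Syndrome = 1 (error at position 1)


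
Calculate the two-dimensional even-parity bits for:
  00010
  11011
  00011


Row parities: 100
Column parities: 11010

Row P: 100, Col P: 11010, Corner: 1


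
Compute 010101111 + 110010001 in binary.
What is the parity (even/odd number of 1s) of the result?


010101111 = 175
110010001 = 401
Sum = 576 = 1001000000
1s count = 2

even parity (2 ones in 1001000000)


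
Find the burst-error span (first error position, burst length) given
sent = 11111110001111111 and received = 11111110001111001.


XOR: 00000000000000110

Burst at position 14, length 2


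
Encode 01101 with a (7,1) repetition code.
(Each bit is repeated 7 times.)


Each bit -> 7 copies

00000001111111111111100000001111111


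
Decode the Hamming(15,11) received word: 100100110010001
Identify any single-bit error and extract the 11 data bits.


Syndrome = 14: error at position 14

Data: 00010010011 (corrected bit 14)


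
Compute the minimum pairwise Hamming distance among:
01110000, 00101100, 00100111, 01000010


Comparing all pairs, minimum distance: 3
Can detect 2 errors, correct 1 errors

3


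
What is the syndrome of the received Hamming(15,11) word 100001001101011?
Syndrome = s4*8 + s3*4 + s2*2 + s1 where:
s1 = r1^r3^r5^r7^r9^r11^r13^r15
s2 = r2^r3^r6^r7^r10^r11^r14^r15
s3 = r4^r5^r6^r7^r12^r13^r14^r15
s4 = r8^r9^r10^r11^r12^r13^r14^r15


s1=1, s2=0, s3=0, s4=1

Syndrome = 9 (error at position 9)


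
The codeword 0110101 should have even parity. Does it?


Number of 1s: 4

Yes, parity is correct (4 ones)


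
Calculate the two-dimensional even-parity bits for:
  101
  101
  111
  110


Row parities: 0010
Column parities: 001

Row P: 0010, Col P: 001, Corner: 1


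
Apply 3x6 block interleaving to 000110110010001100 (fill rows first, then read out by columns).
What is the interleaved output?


Matrix:
  000110
  110010
  001100
Read columns: 010010001101110000

010010001101110000


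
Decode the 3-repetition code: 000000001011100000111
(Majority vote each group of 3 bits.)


Groups: 000, 000, 001, 011, 100, 000, 111
Majority votes: 0001001

0001001


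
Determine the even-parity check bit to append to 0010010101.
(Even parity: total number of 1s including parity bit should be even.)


Number of 1s in data: 4
Parity bit: 0

0


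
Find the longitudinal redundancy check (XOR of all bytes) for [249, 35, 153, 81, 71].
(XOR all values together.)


XOR chain: 249 ^ 35 ^ 153 ^ 81 ^ 71 = 85

85


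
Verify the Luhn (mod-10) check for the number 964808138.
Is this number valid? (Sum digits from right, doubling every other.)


Luhn sum = 45
45 mod 10 = 5

Invalid (Luhn sum mod 10 = 5)


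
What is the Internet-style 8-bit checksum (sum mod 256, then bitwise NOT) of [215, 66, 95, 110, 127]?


Sum = 613 mod 256 = 101
Complement = 154

154


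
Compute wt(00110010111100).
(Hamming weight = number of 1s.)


Counting 1s in 00110010111100

7


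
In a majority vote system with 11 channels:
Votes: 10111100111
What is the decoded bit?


Ones: 8 out of 11
Threshold: 6

1 (8/11 voted 1)


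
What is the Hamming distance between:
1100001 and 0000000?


XOR: 1100001
Count of 1s: 3

3


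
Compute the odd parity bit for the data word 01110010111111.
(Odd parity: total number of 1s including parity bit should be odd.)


Number of 1s in data: 10
Parity bit: 1

1


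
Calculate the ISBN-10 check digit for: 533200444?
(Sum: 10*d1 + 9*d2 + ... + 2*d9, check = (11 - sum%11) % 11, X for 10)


Weighted sum: 151
151 mod 11 = 8

Check digit: 3


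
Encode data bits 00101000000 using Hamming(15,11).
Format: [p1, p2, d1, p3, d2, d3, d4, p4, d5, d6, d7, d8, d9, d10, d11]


Parity bits: p1=1, p2=1, p3=1, p4=1

110101011000000


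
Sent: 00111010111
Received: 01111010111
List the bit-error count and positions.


XOR: 01000000000

1 error(s) at position(s): 1


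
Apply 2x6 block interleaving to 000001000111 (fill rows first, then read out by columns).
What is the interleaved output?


Matrix:
  000001
  000111
Read columns: 000000010111

000000010111


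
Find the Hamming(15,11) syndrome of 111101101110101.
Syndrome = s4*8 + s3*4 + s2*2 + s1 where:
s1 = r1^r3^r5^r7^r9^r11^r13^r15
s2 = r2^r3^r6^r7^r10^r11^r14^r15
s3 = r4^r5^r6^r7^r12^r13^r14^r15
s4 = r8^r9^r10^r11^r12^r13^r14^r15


s1=1, s2=1, s3=1, s4=1

Syndrome = 15 (error at position 15)


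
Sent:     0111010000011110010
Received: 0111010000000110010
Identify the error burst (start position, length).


XOR: 0000000000011000000

Burst at position 11, length 2


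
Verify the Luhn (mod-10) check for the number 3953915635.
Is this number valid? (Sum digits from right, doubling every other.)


Luhn sum = 47
47 mod 10 = 7

Invalid (Luhn sum mod 10 = 7)


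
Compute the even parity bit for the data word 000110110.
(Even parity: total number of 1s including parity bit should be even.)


Number of 1s in data: 4
Parity bit: 0

0


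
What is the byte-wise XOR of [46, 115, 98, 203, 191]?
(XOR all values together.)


XOR chain: 46 ^ 115 ^ 98 ^ 203 ^ 191 = 75

75


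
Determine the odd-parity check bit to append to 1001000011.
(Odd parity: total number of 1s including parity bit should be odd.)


Number of 1s in data: 4
Parity bit: 1

1


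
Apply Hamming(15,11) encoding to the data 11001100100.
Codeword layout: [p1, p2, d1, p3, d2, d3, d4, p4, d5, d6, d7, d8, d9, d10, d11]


Parity bits: p1=0, p2=0, p3=0, p4=1

001010011100100


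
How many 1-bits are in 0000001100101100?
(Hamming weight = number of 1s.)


Counting 1s in 0000001100101100

5


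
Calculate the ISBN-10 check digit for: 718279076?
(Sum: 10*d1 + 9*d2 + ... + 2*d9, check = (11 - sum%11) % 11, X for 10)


Weighted sum: 277
277 mod 11 = 2

Check digit: 9


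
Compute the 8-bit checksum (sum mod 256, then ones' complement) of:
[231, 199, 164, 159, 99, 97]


Sum = 949 mod 256 = 181
Complement = 74

74


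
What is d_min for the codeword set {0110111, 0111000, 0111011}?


Comparing all pairs, minimum distance: 2
Can detect 1 errors, correct 0 errors

2


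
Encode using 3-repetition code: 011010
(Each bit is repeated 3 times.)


Each bit -> 3 copies

000111111000111000


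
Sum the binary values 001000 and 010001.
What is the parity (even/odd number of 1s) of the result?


001000 = 8
010001 = 17
Sum = 25 = 11001
1s count = 3

odd parity (3 ones in 11001)


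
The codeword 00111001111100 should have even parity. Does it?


Number of 1s: 8

Yes, parity is correct (8 ones)


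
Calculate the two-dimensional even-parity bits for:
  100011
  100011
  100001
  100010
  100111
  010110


Row parities: 110001
Column parities: 110010

Row P: 110001, Col P: 110010, Corner: 1


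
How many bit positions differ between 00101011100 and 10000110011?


XOR: 10101101111
Count of 1s: 8

8


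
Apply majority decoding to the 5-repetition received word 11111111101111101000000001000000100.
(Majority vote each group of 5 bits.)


Groups: 11111, 11110, 11111, 01000, 00000, 10000, 00100
Majority votes: 1110000

1110000


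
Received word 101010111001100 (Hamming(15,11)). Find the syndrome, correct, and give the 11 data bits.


Syndrome = 0: no error detected

Data: 11011001100 (no errors)


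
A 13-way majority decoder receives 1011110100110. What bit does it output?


Ones: 8 out of 13
Threshold: 7

1 (8/13 voted 1)


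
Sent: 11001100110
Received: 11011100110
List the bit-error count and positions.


XOR: 00010000000

1 error(s) at position(s): 3


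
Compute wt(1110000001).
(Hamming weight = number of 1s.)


Counting 1s in 1110000001

4


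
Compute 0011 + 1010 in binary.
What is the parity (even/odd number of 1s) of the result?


0011 = 3
1010 = 10
Sum = 13 = 1101
1s count = 3

odd parity (3 ones in 1101)


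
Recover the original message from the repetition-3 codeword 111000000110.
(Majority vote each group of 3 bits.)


Groups: 111, 000, 000, 110
Majority votes: 1001

1001


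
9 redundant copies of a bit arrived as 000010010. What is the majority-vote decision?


Ones: 2 out of 9
Threshold: 5

0 (2/9 voted 1)


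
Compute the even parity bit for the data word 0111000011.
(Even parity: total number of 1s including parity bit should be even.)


Number of 1s in data: 5
Parity bit: 1

1


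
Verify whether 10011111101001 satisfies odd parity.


Number of 1s: 9

Yes, parity is correct (9 ones)


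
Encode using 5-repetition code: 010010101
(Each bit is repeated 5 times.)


Each bit -> 5 copies

000001111100000000001111100000111110000011111


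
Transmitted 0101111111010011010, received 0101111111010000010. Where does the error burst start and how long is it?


XOR: 0000000000000011000

Burst at position 14, length 2


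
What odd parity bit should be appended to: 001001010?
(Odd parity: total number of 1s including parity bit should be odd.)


Number of 1s in data: 3
Parity bit: 0

0


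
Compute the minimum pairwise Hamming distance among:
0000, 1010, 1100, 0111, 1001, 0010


Comparing all pairs, minimum distance: 1
Can detect 0 errors, correct 0 errors

1


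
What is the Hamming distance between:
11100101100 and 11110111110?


XOR: 00010010010
Count of 1s: 3

3


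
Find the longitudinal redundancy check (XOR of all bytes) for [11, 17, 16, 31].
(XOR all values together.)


XOR chain: 11 ^ 17 ^ 16 ^ 31 = 21

21


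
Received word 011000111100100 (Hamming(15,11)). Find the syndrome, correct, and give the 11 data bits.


Syndrome = 0: no error detected

Data: 10011100100 (no errors)


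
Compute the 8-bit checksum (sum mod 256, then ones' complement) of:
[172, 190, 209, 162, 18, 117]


Sum = 868 mod 256 = 100
Complement = 155

155


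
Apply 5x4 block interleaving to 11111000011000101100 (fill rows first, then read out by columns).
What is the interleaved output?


Matrix:
  1111
  1000
  0110
  0010
  1100
Read columns: 11001101011011010000

11001101011011010000


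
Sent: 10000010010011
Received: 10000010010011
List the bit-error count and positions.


XOR: 00000000000000

0 errors (received matches sent)


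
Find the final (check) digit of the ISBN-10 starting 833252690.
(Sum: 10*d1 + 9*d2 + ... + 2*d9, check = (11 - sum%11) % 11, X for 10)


Weighted sum: 236
236 mod 11 = 5

Check digit: 6


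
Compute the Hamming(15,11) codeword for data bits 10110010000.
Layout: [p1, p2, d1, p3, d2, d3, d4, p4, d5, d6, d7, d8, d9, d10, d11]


Parity bits: p1=1, p2=0, p3=0, p4=1

101001110010000


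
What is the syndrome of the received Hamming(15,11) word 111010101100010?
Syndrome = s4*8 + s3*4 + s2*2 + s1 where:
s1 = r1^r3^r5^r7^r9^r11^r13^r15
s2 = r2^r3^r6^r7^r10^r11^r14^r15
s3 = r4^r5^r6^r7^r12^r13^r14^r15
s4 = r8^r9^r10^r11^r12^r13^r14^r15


s1=1, s2=1, s3=1, s4=1

Syndrome = 15 (error at position 15)


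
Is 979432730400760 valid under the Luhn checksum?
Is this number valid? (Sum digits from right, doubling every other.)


Luhn sum = 69
69 mod 10 = 9

Invalid (Luhn sum mod 10 = 9)


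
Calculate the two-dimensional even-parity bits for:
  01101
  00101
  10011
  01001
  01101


Row parities: 10101
Column parities: 11111

Row P: 10101, Col P: 11111, Corner: 1


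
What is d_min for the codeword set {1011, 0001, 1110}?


Comparing all pairs, minimum distance: 2
Can detect 1 errors, correct 0 errors

2


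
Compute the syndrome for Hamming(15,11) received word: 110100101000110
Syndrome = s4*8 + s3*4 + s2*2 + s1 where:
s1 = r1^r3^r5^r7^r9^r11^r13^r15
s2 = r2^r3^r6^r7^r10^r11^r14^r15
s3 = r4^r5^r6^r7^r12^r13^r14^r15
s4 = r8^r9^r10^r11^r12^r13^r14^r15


s1=0, s2=1, s3=0, s4=1

Syndrome = 10 (error at position 10)


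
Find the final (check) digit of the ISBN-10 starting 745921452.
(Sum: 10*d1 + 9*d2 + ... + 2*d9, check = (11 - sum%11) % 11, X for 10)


Weighted sum: 261
261 mod 11 = 8

Check digit: 3


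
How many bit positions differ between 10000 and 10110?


XOR: 00110
Count of 1s: 2

2


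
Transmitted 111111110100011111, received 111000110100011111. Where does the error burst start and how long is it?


XOR: 000111000000000000

Burst at position 3, length 3


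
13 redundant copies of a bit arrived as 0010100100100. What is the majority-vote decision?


Ones: 4 out of 13
Threshold: 7

0 (4/13 voted 1)


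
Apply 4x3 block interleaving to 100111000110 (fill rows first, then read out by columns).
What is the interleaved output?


Matrix:
  100
  111
  000
  110
Read columns: 110101010100

110101010100


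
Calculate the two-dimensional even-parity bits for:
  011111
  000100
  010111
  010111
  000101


Row parities: 11000
Column parities: 011110

Row P: 11000, Col P: 011110, Corner: 0


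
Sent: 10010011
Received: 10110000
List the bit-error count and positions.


XOR: 00100011

3 error(s) at position(s): 2, 6, 7


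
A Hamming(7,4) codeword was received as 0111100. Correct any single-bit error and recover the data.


Syndrome = 0: no error detected

Data: 1100 (no errors)


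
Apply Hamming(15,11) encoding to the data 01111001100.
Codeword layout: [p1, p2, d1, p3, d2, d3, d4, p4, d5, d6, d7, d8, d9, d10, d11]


Parity bits: p1=0, p2=0, p3=1, p4=1

000111111001100


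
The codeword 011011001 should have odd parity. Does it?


Number of 1s: 5

Yes, parity is correct (5 ones)


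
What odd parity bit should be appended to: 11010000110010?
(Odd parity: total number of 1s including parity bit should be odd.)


Number of 1s in data: 6
Parity bit: 1

1


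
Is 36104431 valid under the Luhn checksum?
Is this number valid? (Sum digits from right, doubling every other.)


Luhn sum = 33
33 mod 10 = 3

Invalid (Luhn sum mod 10 = 3)


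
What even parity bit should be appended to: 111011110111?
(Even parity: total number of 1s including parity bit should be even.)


Number of 1s in data: 10
Parity bit: 0

0


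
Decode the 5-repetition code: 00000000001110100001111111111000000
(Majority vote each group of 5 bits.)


Groups: 00000, 00000, 11101, 00001, 11111, 11110, 00000
Majority votes: 0010110

0010110


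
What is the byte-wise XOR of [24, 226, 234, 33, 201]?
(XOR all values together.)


XOR chain: 24 ^ 226 ^ 234 ^ 33 ^ 201 = 248

248


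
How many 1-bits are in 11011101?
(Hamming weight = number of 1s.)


Counting 1s in 11011101

6


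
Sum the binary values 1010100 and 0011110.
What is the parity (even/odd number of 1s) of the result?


1010100 = 84
0011110 = 30
Sum = 114 = 1110010
1s count = 4

even parity (4 ones in 1110010)


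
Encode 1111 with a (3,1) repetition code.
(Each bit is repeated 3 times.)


Each bit -> 3 copies

111111111111


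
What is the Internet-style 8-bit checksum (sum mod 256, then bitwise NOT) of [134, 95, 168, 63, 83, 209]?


Sum = 752 mod 256 = 240
Complement = 15

15


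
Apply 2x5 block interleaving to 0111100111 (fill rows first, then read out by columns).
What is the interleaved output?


Matrix:
  01111
  00111
Read columns: 0010111111

0010111111


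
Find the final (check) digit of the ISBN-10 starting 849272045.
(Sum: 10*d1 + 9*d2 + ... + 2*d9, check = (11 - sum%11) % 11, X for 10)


Weighted sum: 276
276 mod 11 = 1

Check digit: X


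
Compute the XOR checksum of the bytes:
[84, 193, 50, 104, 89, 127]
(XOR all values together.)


XOR chain: 84 ^ 193 ^ 50 ^ 104 ^ 89 ^ 127 = 233

233


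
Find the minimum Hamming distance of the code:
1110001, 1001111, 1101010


Comparing all pairs, minimum distance: 3
Can detect 2 errors, correct 1 errors

3


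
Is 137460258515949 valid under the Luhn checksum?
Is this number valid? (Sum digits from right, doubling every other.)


Luhn sum = 68
68 mod 10 = 8

Invalid (Luhn sum mod 10 = 8)


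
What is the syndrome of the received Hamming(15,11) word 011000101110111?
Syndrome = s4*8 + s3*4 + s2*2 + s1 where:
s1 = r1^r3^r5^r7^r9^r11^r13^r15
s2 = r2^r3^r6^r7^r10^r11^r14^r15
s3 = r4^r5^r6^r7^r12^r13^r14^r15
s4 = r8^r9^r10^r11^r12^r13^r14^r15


s1=0, s2=1, s3=0, s4=0

Syndrome = 2 (error at position 2)


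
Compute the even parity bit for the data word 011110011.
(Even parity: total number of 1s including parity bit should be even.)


Number of 1s in data: 6
Parity bit: 0

0


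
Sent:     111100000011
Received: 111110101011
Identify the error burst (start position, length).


XOR: 000010101000

Burst at position 4, length 5


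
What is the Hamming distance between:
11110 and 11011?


XOR: 00101
Count of 1s: 2

2


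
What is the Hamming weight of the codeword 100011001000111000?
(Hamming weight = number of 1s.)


Counting 1s in 100011001000111000

7


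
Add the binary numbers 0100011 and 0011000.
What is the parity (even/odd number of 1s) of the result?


0100011 = 35
0011000 = 24
Sum = 59 = 111011
1s count = 5

odd parity (5 ones in 111011)


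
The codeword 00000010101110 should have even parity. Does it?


Number of 1s: 5

No, parity error (5 ones)


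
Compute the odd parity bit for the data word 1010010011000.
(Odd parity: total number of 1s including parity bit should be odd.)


Number of 1s in data: 5
Parity bit: 0

0


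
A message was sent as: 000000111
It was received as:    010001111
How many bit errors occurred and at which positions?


XOR: 010001000

2 error(s) at position(s): 1, 5


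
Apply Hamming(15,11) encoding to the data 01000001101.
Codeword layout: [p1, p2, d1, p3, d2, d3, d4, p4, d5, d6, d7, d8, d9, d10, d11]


Parity bits: p1=1, p2=1, p3=0, p4=1

110010010001101


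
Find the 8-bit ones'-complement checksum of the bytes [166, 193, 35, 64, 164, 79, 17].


Sum = 718 mod 256 = 206
Complement = 49

49


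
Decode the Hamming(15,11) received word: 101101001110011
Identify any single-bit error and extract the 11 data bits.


Syndrome = 9: error at position 9

Data: 10100110011 (corrected bit 9)


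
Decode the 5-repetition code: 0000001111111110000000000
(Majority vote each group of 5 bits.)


Groups: 00000, 01111, 11111, 00000, 00000
Majority votes: 01100

01100


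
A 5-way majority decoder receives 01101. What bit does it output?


Ones: 3 out of 5
Threshold: 3

1 (3/5 voted 1)


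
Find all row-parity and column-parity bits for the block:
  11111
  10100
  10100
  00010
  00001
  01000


Row parities: 100111
Column parities: 10100

Row P: 100111, Col P: 10100, Corner: 0
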